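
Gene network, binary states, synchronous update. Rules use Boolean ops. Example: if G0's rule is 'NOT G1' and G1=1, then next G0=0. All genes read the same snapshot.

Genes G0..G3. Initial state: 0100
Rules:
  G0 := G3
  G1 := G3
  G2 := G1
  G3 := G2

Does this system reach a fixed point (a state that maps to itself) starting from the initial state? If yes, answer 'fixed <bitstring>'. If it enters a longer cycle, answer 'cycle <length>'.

Answer: cycle 3

Derivation:
Step 0: 0100
Step 1: G0=G3=0 G1=G3=0 G2=G1=1 G3=G2=0 -> 0010
Step 2: G0=G3=0 G1=G3=0 G2=G1=0 G3=G2=1 -> 0001
Step 3: G0=G3=1 G1=G3=1 G2=G1=0 G3=G2=0 -> 1100
Step 4: G0=G3=0 G1=G3=0 G2=G1=1 G3=G2=0 -> 0010
Cycle of length 3 starting at step 1 -> no fixed point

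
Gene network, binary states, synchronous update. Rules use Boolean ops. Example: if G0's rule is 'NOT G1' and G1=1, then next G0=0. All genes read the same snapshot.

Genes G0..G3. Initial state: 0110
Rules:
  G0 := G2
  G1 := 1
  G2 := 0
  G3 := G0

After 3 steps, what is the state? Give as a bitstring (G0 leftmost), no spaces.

Step 1: G0=G2=1 G1=1(const) G2=0(const) G3=G0=0 -> 1100
Step 2: G0=G2=0 G1=1(const) G2=0(const) G3=G0=1 -> 0101
Step 3: G0=G2=0 G1=1(const) G2=0(const) G3=G0=0 -> 0100

0100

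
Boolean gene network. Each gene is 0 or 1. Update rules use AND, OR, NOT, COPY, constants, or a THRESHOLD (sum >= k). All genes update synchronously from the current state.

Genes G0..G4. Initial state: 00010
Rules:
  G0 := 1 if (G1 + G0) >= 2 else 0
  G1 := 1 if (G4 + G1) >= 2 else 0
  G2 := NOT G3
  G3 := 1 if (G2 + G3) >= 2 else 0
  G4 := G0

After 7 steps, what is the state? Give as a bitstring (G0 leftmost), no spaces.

Step 1: G0=(0+0>=2)=0 G1=(0+0>=2)=0 G2=NOT G3=NOT 1=0 G3=(0+1>=2)=0 G4=G0=0 -> 00000
Step 2: G0=(0+0>=2)=0 G1=(0+0>=2)=0 G2=NOT G3=NOT 0=1 G3=(0+0>=2)=0 G4=G0=0 -> 00100
Step 3: G0=(0+0>=2)=0 G1=(0+0>=2)=0 G2=NOT G3=NOT 0=1 G3=(1+0>=2)=0 G4=G0=0 -> 00100
Step 4: G0=(0+0>=2)=0 G1=(0+0>=2)=0 G2=NOT G3=NOT 0=1 G3=(1+0>=2)=0 G4=G0=0 -> 00100
Step 5: G0=(0+0>=2)=0 G1=(0+0>=2)=0 G2=NOT G3=NOT 0=1 G3=(1+0>=2)=0 G4=G0=0 -> 00100
Step 6: G0=(0+0>=2)=0 G1=(0+0>=2)=0 G2=NOT G3=NOT 0=1 G3=(1+0>=2)=0 G4=G0=0 -> 00100
Step 7: G0=(0+0>=2)=0 G1=(0+0>=2)=0 G2=NOT G3=NOT 0=1 G3=(1+0>=2)=0 G4=G0=0 -> 00100

00100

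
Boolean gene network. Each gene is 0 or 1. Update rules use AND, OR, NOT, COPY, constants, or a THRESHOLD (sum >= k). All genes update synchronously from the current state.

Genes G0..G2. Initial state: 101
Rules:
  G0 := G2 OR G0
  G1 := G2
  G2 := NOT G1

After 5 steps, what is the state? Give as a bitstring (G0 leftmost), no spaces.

Step 1: G0=G2|G0=1|1=1 G1=G2=1 G2=NOT G1=NOT 0=1 -> 111
Step 2: G0=G2|G0=1|1=1 G1=G2=1 G2=NOT G1=NOT 1=0 -> 110
Step 3: G0=G2|G0=0|1=1 G1=G2=0 G2=NOT G1=NOT 1=0 -> 100
Step 4: G0=G2|G0=0|1=1 G1=G2=0 G2=NOT G1=NOT 0=1 -> 101
Step 5: G0=G2|G0=1|1=1 G1=G2=1 G2=NOT G1=NOT 0=1 -> 111

111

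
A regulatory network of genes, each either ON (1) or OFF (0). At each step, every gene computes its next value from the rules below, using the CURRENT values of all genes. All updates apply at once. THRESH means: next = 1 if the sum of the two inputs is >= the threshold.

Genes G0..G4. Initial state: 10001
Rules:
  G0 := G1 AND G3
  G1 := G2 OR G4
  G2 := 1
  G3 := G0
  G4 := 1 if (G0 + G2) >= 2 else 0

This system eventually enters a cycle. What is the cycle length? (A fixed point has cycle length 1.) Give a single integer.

Step 0: 10001
Step 1: G0=G1&G3=0&0=0 G1=G2|G4=0|1=1 G2=1(const) G3=G0=1 G4=(1+0>=2)=0 -> 01110
Step 2: G0=G1&G3=1&1=1 G1=G2|G4=1|0=1 G2=1(const) G3=G0=0 G4=(0+1>=2)=0 -> 11100
Step 3: G0=G1&G3=1&0=0 G1=G2|G4=1|0=1 G2=1(const) G3=G0=1 G4=(1+1>=2)=1 -> 01111
Step 4: G0=G1&G3=1&1=1 G1=G2|G4=1|1=1 G2=1(const) G3=G0=0 G4=(0+1>=2)=0 -> 11100
State from step 4 equals state from step 2 -> cycle length 2

Answer: 2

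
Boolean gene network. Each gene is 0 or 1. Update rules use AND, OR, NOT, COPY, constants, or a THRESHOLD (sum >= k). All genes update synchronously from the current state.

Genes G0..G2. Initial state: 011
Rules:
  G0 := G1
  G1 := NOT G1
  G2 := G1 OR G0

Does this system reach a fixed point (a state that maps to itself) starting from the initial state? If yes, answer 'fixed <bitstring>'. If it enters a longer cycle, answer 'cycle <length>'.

Step 0: 011
Step 1: G0=G1=1 G1=NOT G1=NOT 1=0 G2=G1|G0=1|0=1 -> 101
Step 2: G0=G1=0 G1=NOT G1=NOT 0=1 G2=G1|G0=0|1=1 -> 011
Cycle of length 2 starting at step 0 -> no fixed point

Answer: cycle 2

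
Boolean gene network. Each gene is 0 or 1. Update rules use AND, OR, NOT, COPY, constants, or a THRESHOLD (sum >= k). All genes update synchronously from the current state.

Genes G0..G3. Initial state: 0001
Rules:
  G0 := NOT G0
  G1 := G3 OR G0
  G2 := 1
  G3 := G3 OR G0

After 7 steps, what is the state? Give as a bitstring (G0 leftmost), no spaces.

Step 1: G0=NOT G0=NOT 0=1 G1=G3|G0=1|0=1 G2=1(const) G3=G3|G0=1|0=1 -> 1111
Step 2: G0=NOT G0=NOT 1=0 G1=G3|G0=1|1=1 G2=1(const) G3=G3|G0=1|1=1 -> 0111
Step 3: G0=NOT G0=NOT 0=1 G1=G3|G0=1|0=1 G2=1(const) G3=G3|G0=1|0=1 -> 1111
Step 4: G0=NOT G0=NOT 1=0 G1=G3|G0=1|1=1 G2=1(const) G3=G3|G0=1|1=1 -> 0111
Step 5: G0=NOT G0=NOT 0=1 G1=G3|G0=1|0=1 G2=1(const) G3=G3|G0=1|0=1 -> 1111
Step 6: G0=NOT G0=NOT 1=0 G1=G3|G0=1|1=1 G2=1(const) G3=G3|G0=1|1=1 -> 0111
Step 7: G0=NOT G0=NOT 0=1 G1=G3|G0=1|0=1 G2=1(const) G3=G3|G0=1|0=1 -> 1111

1111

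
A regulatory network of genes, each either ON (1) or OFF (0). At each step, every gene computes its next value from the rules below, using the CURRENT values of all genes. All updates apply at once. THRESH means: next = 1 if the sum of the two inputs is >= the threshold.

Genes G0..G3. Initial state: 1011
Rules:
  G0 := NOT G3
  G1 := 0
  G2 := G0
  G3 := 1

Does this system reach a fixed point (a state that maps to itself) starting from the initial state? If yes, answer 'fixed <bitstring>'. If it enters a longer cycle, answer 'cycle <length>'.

Answer: fixed 0001

Derivation:
Step 0: 1011
Step 1: G0=NOT G3=NOT 1=0 G1=0(const) G2=G0=1 G3=1(const) -> 0011
Step 2: G0=NOT G3=NOT 1=0 G1=0(const) G2=G0=0 G3=1(const) -> 0001
Step 3: G0=NOT G3=NOT 1=0 G1=0(const) G2=G0=0 G3=1(const) -> 0001
Fixed point reached at step 2: 0001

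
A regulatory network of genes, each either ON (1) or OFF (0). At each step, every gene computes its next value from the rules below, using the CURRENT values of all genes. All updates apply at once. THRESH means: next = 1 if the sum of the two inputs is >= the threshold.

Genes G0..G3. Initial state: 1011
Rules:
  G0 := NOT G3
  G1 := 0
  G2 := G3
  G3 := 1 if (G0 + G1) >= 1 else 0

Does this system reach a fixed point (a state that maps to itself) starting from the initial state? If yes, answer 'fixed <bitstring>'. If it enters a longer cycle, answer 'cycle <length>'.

Answer: cycle 4

Derivation:
Step 0: 1011
Step 1: G0=NOT G3=NOT 1=0 G1=0(const) G2=G3=1 G3=(1+0>=1)=1 -> 0011
Step 2: G0=NOT G3=NOT 1=0 G1=0(const) G2=G3=1 G3=(0+0>=1)=0 -> 0010
Step 3: G0=NOT G3=NOT 0=1 G1=0(const) G2=G3=0 G3=(0+0>=1)=0 -> 1000
Step 4: G0=NOT G3=NOT 0=1 G1=0(const) G2=G3=0 G3=(1+0>=1)=1 -> 1001
Step 5: G0=NOT G3=NOT 1=0 G1=0(const) G2=G3=1 G3=(1+0>=1)=1 -> 0011
Cycle of length 4 starting at step 1 -> no fixed point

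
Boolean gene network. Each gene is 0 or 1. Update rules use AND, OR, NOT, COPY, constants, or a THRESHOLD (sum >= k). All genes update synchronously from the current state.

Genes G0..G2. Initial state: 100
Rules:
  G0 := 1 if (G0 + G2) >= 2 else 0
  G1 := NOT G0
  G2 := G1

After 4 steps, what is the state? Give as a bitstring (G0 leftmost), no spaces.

Step 1: G0=(1+0>=2)=0 G1=NOT G0=NOT 1=0 G2=G1=0 -> 000
Step 2: G0=(0+0>=2)=0 G1=NOT G0=NOT 0=1 G2=G1=0 -> 010
Step 3: G0=(0+0>=2)=0 G1=NOT G0=NOT 0=1 G2=G1=1 -> 011
Step 4: G0=(0+1>=2)=0 G1=NOT G0=NOT 0=1 G2=G1=1 -> 011

011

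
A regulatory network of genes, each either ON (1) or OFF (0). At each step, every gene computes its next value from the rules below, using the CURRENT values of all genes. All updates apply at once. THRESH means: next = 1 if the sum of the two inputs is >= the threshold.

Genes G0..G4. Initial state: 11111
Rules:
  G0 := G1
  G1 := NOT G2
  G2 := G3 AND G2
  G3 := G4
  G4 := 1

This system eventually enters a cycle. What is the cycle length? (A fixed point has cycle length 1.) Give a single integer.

Step 0: 11111
Step 1: G0=G1=1 G1=NOT G2=NOT 1=0 G2=G3&G2=1&1=1 G3=G4=1 G4=1(const) -> 10111
Step 2: G0=G1=0 G1=NOT G2=NOT 1=0 G2=G3&G2=1&1=1 G3=G4=1 G4=1(const) -> 00111
Step 3: G0=G1=0 G1=NOT G2=NOT 1=0 G2=G3&G2=1&1=1 G3=G4=1 G4=1(const) -> 00111
State from step 3 equals state from step 2 -> cycle length 1

Answer: 1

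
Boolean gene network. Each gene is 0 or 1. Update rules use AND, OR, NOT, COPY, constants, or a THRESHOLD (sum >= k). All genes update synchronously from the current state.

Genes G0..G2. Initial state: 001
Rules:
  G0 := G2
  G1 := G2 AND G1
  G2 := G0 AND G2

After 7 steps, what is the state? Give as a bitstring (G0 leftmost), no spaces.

Step 1: G0=G2=1 G1=G2&G1=1&0=0 G2=G0&G2=0&1=0 -> 100
Step 2: G0=G2=0 G1=G2&G1=0&0=0 G2=G0&G2=1&0=0 -> 000
Step 3: G0=G2=0 G1=G2&G1=0&0=0 G2=G0&G2=0&0=0 -> 000
Step 4: G0=G2=0 G1=G2&G1=0&0=0 G2=G0&G2=0&0=0 -> 000
Step 5: G0=G2=0 G1=G2&G1=0&0=0 G2=G0&G2=0&0=0 -> 000
Step 6: G0=G2=0 G1=G2&G1=0&0=0 G2=G0&G2=0&0=0 -> 000
Step 7: G0=G2=0 G1=G2&G1=0&0=0 G2=G0&G2=0&0=0 -> 000

000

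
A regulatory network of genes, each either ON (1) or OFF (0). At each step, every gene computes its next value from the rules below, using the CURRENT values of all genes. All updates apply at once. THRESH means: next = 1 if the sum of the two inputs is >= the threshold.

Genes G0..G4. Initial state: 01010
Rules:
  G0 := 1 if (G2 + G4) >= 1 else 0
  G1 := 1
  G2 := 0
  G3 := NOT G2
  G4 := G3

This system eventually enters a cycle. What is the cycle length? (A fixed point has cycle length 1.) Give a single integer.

Answer: 1

Derivation:
Step 0: 01010
Step 1: G0=(0+0>=1)=0 G1=1(const) G2=0(const) G3=NOT G2=NOT 0=1 G4=G3=1 -> 01011
Step 2: G0=(0+1>=1)=1 G1=1(const) G2=0(const) G3=NOT G2=NOT 0=1 G4=G3=1 -> 11011
Step 3: G0=(0+1>=1)=1 G1=1(const) G2=0(const) G3=NOT G2=NOT 0=1 G4=G3=1 -> 11011
State from step 3 equals state from step 2 -> cycle length 1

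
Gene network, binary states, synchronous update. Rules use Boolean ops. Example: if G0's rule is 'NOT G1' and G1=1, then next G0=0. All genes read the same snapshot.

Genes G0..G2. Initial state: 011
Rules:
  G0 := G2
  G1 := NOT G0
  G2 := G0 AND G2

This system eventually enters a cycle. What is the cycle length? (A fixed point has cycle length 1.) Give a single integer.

Answer: 1

Derivation:
Step 0: 011
Step 1: G0=G2=1 G1=NOT G0=NOT 0=1 G2=G0&G2=0&1=0 -> 110
Step 2: G0=G2=0 G1=NOT G0=NOT 1=0 G2=G0&G2=1&0=0 -> 000
Step 3: G0=G2=0 G1=NOT G0=NOT 0=1 G2=G0&G2=0&0=0 -> 010
Step 4: G0=G2=0 G1=NOT G0=NOT 0=1 G2=G0&G2=0&0=0 -> 010
State from step 4 equals state from step 3 -> cycle length 1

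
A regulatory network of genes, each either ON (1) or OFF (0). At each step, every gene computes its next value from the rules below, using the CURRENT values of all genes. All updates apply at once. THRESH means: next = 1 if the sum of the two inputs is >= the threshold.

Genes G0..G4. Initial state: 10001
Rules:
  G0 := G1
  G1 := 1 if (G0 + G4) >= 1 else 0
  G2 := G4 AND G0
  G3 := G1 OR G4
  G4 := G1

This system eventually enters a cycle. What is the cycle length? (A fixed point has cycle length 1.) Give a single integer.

Step 0: 10001
Step 1: G0=G1=0 G1=(1+1>=1)=1 G2=G4&G0=1&1=1 G3=G1|G4=0|1=1 G4=G1=0 -> 01110
Step 2: G0=G1=1 G1=(0+0>=1)=0 G2=G4&G0=0&0=0 G3=G1|G4=1|0=1 G4=G1=1 -> 10011
Step 3: G0=G1=0 G1=(1+1>=1)=1 G2=G4&G0=1&1=1 G3=G1|G4=0|1=1 G4=G1=0 -> 01110
State from step 3 equals state from step 1 -> cycle length 2

Answer: 2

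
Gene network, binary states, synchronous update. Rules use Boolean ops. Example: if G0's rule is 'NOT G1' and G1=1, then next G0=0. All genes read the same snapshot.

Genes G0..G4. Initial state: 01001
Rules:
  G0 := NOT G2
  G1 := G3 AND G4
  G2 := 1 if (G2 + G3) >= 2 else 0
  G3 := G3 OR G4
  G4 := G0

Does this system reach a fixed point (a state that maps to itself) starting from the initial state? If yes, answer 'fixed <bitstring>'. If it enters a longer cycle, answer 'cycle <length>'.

Answer: fixed 11011

Derivation:
Step 0: 01001
Step 1: G0=NOT G2=NOT 0=1 G1=G3&G4=0&1=0 G2=(0+0>=2)=0 G3=G3|G4=0|1=1 G4=G0=0 -> 10010
Step 2: G0=NOT G2=NOT 0=1 G1=G3&G4=1&0=0 G2=(0+1>=2)=0 G3=G3|G4=1|0=1 G4=G0=1 -> 10011
Step 3: G0=NOT G2=NOT 0=1 G1=G3&G4=1&1=1 G2=(0+1>=2)=0 G3=G3|G4=1|1=1 G4=G0=1 -> 11011
Step 4: G0=NOT G2=NOT 0=1 G1=G3&G4=1&1=1 G2=(0+1>=2)=0 G3=G3|G4=1|1=1 G4=G0=1 -> 11011
Fixed point reached at step 3: 11011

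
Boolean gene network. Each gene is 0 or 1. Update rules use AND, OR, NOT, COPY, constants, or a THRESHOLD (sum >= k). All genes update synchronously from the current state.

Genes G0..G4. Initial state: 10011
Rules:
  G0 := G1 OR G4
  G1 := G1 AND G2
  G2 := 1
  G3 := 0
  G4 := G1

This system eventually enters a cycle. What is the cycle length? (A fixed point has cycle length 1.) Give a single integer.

Answer: 1

Derivation:
Step 0: 10011
Step 1: G0=G1|G4=0|1=1 G1=G1&G2=0&0=0 G2=1(const) G3=0(const) G4=G1=0 -> 10100
Step 2: G0=G1|G4=0|0=0 G1=G1&G2=0&1=0 G2=1(const) G3=0(const) G4=G1=0 -> 00100
Step 3: G0=G1|G4=0|0=0 G1=G1&G2=0&1=0 G2=1(const) G3=0(const) G4=G1=0 -> 00100
State from step 3 equals state from step 2 -> cycle length 1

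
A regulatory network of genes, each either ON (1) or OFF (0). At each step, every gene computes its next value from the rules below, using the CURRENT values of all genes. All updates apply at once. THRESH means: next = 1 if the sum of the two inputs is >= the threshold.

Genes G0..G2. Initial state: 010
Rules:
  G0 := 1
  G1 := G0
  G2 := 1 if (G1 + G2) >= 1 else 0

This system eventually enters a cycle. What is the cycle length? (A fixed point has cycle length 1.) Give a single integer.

Answer: 1

Derivation:
Step 0: 010
Step 1: G0=1(const) G1=G0=0 G2=(1+0>=1)=1 -> 101
Step 2: G0=1(const) G1=G0=1 G2=(0+1>=1)=1 -> 111
Step 3: G0=1(const) G1=G0=1 G2=(1+1>=1)=1 -> 111
State from step 3 equals state from step 2 -> cycle length 1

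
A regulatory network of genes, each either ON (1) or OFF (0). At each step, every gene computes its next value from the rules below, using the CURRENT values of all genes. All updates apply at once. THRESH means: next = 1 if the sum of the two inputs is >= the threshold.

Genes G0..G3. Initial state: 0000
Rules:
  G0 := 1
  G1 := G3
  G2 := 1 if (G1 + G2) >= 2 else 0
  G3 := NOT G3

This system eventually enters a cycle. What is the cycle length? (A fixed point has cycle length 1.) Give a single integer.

Answer: 2

Derivation:
Step 0: 0000
Step 1: G0=1(const) G1=G3=0 G2=(0+0>=2)=0 G3=NOT G3=NOT 0=1 -> 1001
Step 2: G0=1(const) G1=G3=1 G2=(0+0>=2)=0 G3=NOT G3=NOT 1=0 -> 1100
Step 3: G0=1(const) G1=G3=0 G2=(1+0>=2)=0 G3=NOT G3=NOT 0=1 -> 1001
State from step 3 equals state from step 1 -> cycle length 2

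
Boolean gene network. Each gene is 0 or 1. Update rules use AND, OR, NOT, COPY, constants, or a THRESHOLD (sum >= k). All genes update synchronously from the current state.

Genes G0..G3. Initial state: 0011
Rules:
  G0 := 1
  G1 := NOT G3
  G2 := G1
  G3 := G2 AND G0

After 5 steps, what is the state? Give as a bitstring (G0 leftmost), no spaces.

Step 1: G0=1(const) G1=NOT G3=NOT 1=0 G2=G1=0 G3=G2&G0=1&0=0 -> 1000
Step 2: G0=1(const) G1=NOT G3=NOT 0=1 G2=G1=0 G3=G2&G0=0&1=0 -> 1100
Step 3: G0=1(const) G1=NOT G3=NOT 0=1 G2=G1=1 G3=G2&G0=0&1=0 -> 1110
Step 4: G0=1(const) G1=NOT G3=NOT 0=1 G2=G1=1 G3=G2&G0=1&1=1 -> 1111
Step 5: G0=1(const) G1=NOT G3=NOT 1=0 G2=G1=1 G3=G2&G0=1&1=1 -> 1011

1011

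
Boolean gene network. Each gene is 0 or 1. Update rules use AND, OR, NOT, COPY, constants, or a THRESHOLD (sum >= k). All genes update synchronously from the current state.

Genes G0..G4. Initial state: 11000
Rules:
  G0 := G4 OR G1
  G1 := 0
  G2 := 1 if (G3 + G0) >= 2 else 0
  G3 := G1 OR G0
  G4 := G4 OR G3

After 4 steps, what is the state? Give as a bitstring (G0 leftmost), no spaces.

Step 1: G0=G4|G1=0|1=1 G1=0(const) G2=(0+1>=2)=0 G3=G1|G0=1|1=1 G4=G4|G3=0|0=0 -> 10010
Step 2: G0=G4|G1=0|0=0 G1=0(const) G2=(1+1>=2)=1 G3=G1|G0=0|1=1 G4=G4|G3=0|1=1 -> 00111
Step 3: G0=G4|G1=1|0=1 G1=0(const) G2=(1+0>=2)=0 G3=G1|G0=0|0=0 G4=G4|G3=1|1=1 -> 10001
Step 4: G0=G4|G1=1|0=1 G1=0(const) G2=(0+1>=2)=0 G3=G1|G0=0|1=1 G4=G4|G3=1|0=1 -> 10011

10011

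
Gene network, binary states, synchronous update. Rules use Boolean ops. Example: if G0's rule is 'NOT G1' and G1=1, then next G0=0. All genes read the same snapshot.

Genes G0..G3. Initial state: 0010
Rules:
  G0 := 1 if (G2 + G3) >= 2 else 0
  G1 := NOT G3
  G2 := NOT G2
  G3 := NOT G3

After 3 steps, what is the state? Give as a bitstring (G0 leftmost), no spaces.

Step 1: G0=(1+0>=2)=0 G1=NOT G3=NOT 0=1 G2=NOT G2=NOT 1=0 G3=NOT G3=NOT 0=1 -> 0101
Step 2: G0=(0+1>=2)=0 G1=NOT G3=NOT 1=0 G2=NOT G2=NOT 0=1 G3=NOT G3=NOT 1=0 -> 0010
Step 3: G0=(1+0>=2)=0 G1=NOT G3=NOT 0=1 G2=NOT G2=NOT 1=0 G3=NOT G3=NOT 0=1 -> 0101

0101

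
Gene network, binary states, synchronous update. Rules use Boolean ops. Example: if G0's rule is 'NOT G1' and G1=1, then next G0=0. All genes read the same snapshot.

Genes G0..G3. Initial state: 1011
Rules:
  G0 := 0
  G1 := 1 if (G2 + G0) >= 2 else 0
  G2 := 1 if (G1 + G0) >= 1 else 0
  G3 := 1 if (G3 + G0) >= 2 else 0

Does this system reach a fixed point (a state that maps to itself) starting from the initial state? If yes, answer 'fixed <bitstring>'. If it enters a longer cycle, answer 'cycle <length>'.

Step 0: 1011
Step 1: G0=0(const) G1=(1+1>=2)=1 G2=(0+1>=1)=1 G3=(1+1>=2)=1 -> 0111
Step 2: G0=0(const) G1=(1+0>=2)=0 G2=(1+0>=1)=1 G3=(1+0>=2)=0 -> 0010
Step 3: G0=0(const) G1=(1+0>=2)=0 G2=(0+0>=1)=0 G3=(0+0>=2)=0 -> 0000
Step 4: G0=0(const) G1=(0+0>=2)=0 G2=(0+0>=1)=0 G3=(0+0>=2)=0 -> 0000
Fixed point reached at step 3: 0000

Answer: fixed 0000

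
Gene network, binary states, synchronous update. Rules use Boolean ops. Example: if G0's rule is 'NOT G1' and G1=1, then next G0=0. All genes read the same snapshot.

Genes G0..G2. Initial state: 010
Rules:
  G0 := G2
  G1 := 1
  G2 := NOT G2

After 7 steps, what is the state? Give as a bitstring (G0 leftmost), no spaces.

Step 1: G0=G2=0 G1=1(const) G2=NOT G2=NOT 0=1 -> 011
Step 2: G0=G2=1 G1=1(const) G2=NOT G2=NOT 1=0 -> 110
Step 3: G0=G2=0 G1=1(const) G2=NOT G2=NOT 0=1 -> 011
Step 4: G0=G2=1 G1=1(const) G2=NOT G2=NOT 1=0 -> 110
Step 5: G0=G2=0 G1=1(const) G2=NOT G2=NOT 0=1 -> 011
Step 6: G0=G2=1 G1=1(const) G2=NOT G2=NOT 1=0 -> 110
Step 7: G0=G2=0 G1=1(const) G2=NOT G2=NOT 0=1 -> 011

011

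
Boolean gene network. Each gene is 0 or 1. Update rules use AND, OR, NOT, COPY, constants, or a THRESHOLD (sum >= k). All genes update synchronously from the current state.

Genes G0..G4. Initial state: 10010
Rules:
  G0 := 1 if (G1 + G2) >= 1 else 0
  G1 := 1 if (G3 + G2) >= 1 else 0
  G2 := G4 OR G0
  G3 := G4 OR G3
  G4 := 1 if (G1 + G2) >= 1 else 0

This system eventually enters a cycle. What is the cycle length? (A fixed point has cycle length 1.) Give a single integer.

Step 0: 10010
Step 1: G0=(0+0>=1)=0 G1=(1+0>=1)=1 G2=G4|G0=0|1=1 G3=G4|G3=0|1=1 G4=(0+0>=1)=0 -> 01110
Step 2: G0=(1+1>=1)=1 G1=(1+1>=1)=1 G2=G4|G0=0|0=0 G3=G4|G3=0|1=1 G4=(1+1>=1)=1 -> 11011
Step 3: G0=(1+0>=1)=1 G1=(1+0>=1)=1 G2=G4|G0=1|1=1 G3=G4|G3=1|1=1 G4=(1+0>=1)=1 -> 11111
Step 4: G0=(1+1>=1)=1 G1=(1+1>=1)=1 G2=G4|G0=1|1=1 G3=G4|G3=1|1=1 G4=(1+1>=1)=1 -> 11111
State from step 4 equals state from step 3 -> cycle length 1

Answer: 1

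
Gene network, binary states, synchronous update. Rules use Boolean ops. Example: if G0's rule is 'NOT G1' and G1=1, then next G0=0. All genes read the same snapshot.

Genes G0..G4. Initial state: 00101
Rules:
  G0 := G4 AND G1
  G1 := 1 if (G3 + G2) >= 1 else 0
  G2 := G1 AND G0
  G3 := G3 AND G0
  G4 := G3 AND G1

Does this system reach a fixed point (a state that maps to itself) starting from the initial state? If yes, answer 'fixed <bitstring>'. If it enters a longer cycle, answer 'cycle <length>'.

Answer: fixed 00000

Derivation:
Step 0: 00101
Step 1: G0=G4&G1=1&0=0 G1=(0+1>=1)=1 G2=G1&G0=0&0=0 G3=G3&G0=0&0=0 G4=G3&G1=0&0=0 -> 01000
Step 2: G0=G4&G1=0&1=0 G1=(0+0>=1)=0 G2=G1&G0=1&0=0 G3=G3&G0=0&0=0 G4=G3&G1=0&1=0 -> 00000
Step 3: G0=G4&G1=0&0=0 G1=(0+0>=1)=0 G2=G1&G0=0&0=0 G3=G3&G0=0&0=0 G4=G3&G1=0&0=0 -> 00000
Fixed point reached at step 2: 00000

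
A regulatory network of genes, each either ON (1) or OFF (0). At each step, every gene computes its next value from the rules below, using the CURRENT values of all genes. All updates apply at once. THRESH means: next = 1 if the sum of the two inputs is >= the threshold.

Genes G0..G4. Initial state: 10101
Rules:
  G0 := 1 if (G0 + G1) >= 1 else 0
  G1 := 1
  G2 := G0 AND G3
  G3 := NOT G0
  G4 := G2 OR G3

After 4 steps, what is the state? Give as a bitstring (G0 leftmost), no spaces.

Step 1: G0=(1+0>=1)=1 G1=1(const) G2=G0&G3=1&0=0 G3=NOT G0=NOT 1=0 G4=G2|G3=1|0=1 -> 11001
Step 2: G0=(1+1>=1)=1 G1=1(const) G2=G0&G3=1&0=0 G3=NOT G0=NOT 1=0 G4=G2|G3=0|0=0 -> 11000
Step 3: G0=(1+1>=1)=1 G1=1(const) G2=G0&G3=1&0=0 G3=NOT G0=NOT 1=0 G4=G2|G3=0|0=0 -> 11000
Step 4: G0=(1+1>=1)=1 G1=1(const) G2=G0&G3=1&0=0 G3=NOT G0=NOT 1=0 G4=G2|G3=0|0=0 -> 11000

11000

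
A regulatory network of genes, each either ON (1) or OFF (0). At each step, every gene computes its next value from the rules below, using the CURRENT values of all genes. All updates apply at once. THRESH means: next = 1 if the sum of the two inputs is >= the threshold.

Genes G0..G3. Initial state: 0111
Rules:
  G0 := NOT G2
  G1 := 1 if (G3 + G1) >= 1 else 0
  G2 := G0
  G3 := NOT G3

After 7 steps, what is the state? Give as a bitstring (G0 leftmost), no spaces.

Step 1: G0=NOT G2=NOT 1=0 G1=(1+1>=1)=1 G2=G0=0 G3=NOT G3=NOT 1=0 -> 0100
Step 2: G0=NOT G2=NOT 0=1 G1=(0+1>=1)=1 G2=G0=0 G3=NOT G3=NOT 0=1 -> 1101
Step 3: G0=NOT G2=NOT 0=1 G1=(1+1>=1)=1 G2=G0=1 G3=NOT G3=NOT 1=0 -> 1110
Step 4: G0=NOT G2=NOT 1=0 G1=(0+1>=1)=1 G2=G0=1 G3=NOT G3=NOT 0=1 -> 0111
Step 5: G0=NOT G2=NOT 1=0 G1=(1+1>=1)=1 G2=G0=0 G3=NOT G3=NOT 1=0 -> 0100
Step 6: G0=NOT G2=NOT 0=1 G1=(0+1>=1)=1 G2=G0=0 G3=NOT G3=NOT 0=1 -> 1101
Step 7: G0=NOT G2=NOT 0=1 G1=(1+1>=1)=1 G2=G0=1 G3=NOT G3=NOT 1=0 -> 1110

1110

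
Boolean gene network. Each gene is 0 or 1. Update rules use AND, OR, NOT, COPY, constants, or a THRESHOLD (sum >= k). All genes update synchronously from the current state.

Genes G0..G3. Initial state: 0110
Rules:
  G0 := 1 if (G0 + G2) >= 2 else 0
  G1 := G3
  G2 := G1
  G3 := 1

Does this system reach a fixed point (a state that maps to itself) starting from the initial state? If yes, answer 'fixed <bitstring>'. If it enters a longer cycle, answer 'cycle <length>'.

Step 0: 0110
Step 1: G0=(0+1>=2)=0 G1=G3=0 G2=G1=1 G3=1(const) -> 0011
Step 2: G0=(0+1>=2)=0 G1=G3=1 G2=G1=0 G3=1(const) -> 0101
Step 3: G0=(0+0>=2)=0 G1=G3=1 G2=G1=1 G3=1(const) -> 0111
Step 4: G0=(0+1>=2)=0 G1=G3=1 G2=G1=1 G3=1(const) -> 0111
Fixed point reached at step 3: 0111

Answer: fixed 0111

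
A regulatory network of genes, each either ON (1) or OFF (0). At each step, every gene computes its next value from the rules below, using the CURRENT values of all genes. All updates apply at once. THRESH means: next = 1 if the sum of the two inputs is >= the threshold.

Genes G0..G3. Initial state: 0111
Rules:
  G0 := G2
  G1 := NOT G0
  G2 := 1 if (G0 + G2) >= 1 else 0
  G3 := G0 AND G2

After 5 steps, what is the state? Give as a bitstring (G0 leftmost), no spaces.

Step 1: G0=G2=1 G1=NOT G0=NOT 0=1 G2=(0+1>=1)=1 G3=G0&G2=0&1=0 -> 1110
Step 2: G0=G2=1 G1=NOT G0=NOT 1=0 G2=(1+1>=1)=1 G3=G0&G2=1&1=1 -> 1011
Step 3: G0=G2=1 G1=NOT G0=NOT 1=0 G2=(1+1>=1)=1 G3=G0&G2=1&1=1 -> 1011
Step 4: G0=G2=1 G1=NOT G0=NOT 1=0 G2=(1+1>=1)=1 G3=G0&G2=1&1=1 -> 1011
Step 5: G0=G2=1 G1=NOT G0=NOT 1=0 G2=(1+1>=1)=1 G3=G0&G2=1&1=1 -> 1011

1011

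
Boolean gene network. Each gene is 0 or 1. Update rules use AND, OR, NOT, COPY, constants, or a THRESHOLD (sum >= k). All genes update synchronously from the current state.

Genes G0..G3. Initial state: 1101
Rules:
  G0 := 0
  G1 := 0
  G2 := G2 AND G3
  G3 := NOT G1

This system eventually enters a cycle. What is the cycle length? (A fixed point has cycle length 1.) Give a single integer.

Answer: 1

Derivation:
Step 0: 1101
Step 1: G0=0(const) G1=0(const) G2=G2&G3=0&1=0 G3=NOT G1=NOT 1=0 -> 0000
Step 2: G0=0(const) G1=0(const) G2=G2&G3=0&0=0 G3=NOT G1=NOT 0=1 -> 0001
Step 3: G0=0(const) G1=0(const) G2=G2&G3=0&1=0 G3=NOT G1=NOT 0=1 -> 0001
State from step 3 equals state from step 2 -> cycle length 1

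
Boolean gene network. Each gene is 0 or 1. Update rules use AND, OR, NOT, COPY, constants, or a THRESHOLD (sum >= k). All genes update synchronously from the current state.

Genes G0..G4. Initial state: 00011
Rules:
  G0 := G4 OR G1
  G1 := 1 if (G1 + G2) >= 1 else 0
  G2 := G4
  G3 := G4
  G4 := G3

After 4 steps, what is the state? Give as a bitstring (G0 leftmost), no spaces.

Step 1: G0=G4|G1=1|0=1 G1=(0+0>=1)=0 G2=G4=1 G3=G4=1 G4=G3=1 -> 10111
Step 2: G0=G4|G1=1|0=1 G1=(0+1>=1)=1 G2=G4=1 G3=G4=1 G4=G3=1 -> 11111
Step 3: G0=G4|G1=1|1=1 G1=(1+1>=1)=1 G2=G4=1 G3=G4=1 G4=G3=1 -> 11111
Step 4: G0=G4|G1=1|1=1 G1=(1+1>=1)=1 G2=G4=1 G3=G4=1 G4=G3=1 -> 11111

11111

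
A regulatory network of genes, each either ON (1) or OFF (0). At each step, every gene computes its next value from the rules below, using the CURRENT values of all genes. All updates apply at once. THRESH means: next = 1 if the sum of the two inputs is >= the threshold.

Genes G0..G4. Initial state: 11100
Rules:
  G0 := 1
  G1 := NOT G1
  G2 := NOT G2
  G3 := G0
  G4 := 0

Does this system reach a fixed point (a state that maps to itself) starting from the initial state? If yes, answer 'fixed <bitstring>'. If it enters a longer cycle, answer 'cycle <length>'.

Answer: cycle 2

Derivation:
Step 0: 11100
Step 1: G0=1(const) G1=NOT G1=NOT 1=0 G2=NOT G2=NOT 1=0 G3=G0=1 G4=0(const) -> 10010
Step 2: G0=1(const) G1=NOT G1=NOT 0=1 G2=NOT G2=NOT 0=1 G3=G0=1 G4=0(const) -> 11110
Step 3: G0=1(const) G1=NOT G1=NOT 1=0 G2=NOT G2=NOT 1=0 G3=G0=1 G4=0(const) -> 10010
Cycle of length 2 starting at step 1 -> no fixed point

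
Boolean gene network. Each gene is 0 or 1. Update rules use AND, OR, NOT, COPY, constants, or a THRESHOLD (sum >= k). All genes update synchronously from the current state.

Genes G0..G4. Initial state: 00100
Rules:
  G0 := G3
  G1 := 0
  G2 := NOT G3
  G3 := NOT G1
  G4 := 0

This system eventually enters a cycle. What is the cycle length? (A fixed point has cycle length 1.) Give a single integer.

Answer: 1

Derivation:
Step 0: 00100
Step 1: G0=G3=0 G1=0(const) G2=NOT G3=NOT 0=1 G3=NOT G1=NOT 0=1 G4=0(const) -> 00110
Step 2: G0=G3=1 G1=0(const) G2=NOT G3=NOT 1=0 G3=NOT G1=NOT 0=1 G4=0(const) -> 10010
Step 3: G0=G3=1 G1=0(const) G2=NOT G3=NOT 1=0 G3=NOT G1=NOT 0=1 G4=0(const) -> 10010
State from step 3 equals state from step 2 -> cycle length 1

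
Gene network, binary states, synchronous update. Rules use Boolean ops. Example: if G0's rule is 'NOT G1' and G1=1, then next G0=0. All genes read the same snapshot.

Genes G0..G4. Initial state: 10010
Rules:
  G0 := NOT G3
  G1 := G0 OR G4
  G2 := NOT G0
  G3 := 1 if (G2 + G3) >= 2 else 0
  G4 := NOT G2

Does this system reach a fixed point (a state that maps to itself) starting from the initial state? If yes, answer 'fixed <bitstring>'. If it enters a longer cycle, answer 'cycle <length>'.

Answer: fixed 11001

Derivation:
Step 0: 10010
Step 1: G0=NOT G3=NOT 1=0 G1=G0|G4=1|0=1 G2=NOT G0=NOT 1=0 G3=(0+1>=2)=0 G4=NOT G2=NOT 0=1 -> 01001
Step 2: G0=NOT G3=NOT 0=1 G1=G0|G4=0|1=1 G2=NOT G0=NOT 0=1 G3=(0+0>=2)=0 G4=NOT G2=NOT 0=1 -> 11101
Step 3: G0=NOT G3=NOT 0=1 G1=G0|G4=1|1=1 G2=NOT G0=NOT 1=0 G3=(1+0>=2)=0 G4=NOT G2=NOT 1=0 -> 11000
Step 4: G0=NOT G3=NOT 0=1 G1=G0|G4=1|0=1 G2=NOT G0=NOT 1=0 G3=(0+0>=2)=0 G4=NOT G2=NOT 0=1 -> 11001
Step 5: G0=NOT G3=NOT 0=1 G1=G0|G4=1|1=1 G2=NOT G0=NOT 1=0 G3=(0+0>=2)=0 G4=NOT G2=NOT 0=1 -> 11001
Fixed point reached at step 4: 11001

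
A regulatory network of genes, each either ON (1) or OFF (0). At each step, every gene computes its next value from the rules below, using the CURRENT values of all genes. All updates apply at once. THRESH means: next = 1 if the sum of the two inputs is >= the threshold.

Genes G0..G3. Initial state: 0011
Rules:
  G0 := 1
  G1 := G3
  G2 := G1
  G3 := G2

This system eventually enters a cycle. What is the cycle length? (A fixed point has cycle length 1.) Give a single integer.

Answer: 3

Derivation:
Step 0: 0011
Step 1: G0=1(const) G1=G3=1 G2=G1=0 G3=G2=1 -> 1101
Step 2: G0=1(const) G1=G3=1 G2=G1=1 G3=G2=0 -> 1110
Step 3: G0=1(const) G1=G3=0 G2=G1=1 G3=G2=1 -> 1011
Step 4: G0=1(const) G1=G3=1 G2=G1=0 G3=G2=1 -> 1101
State from step 4 equals state from step 1 -> cycle length 3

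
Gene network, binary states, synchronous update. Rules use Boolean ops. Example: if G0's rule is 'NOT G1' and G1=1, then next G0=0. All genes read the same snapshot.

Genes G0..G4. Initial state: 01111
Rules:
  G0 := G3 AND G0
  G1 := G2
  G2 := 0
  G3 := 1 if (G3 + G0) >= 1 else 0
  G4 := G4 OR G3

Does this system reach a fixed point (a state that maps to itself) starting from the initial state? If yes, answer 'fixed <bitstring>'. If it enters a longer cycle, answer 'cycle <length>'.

Answer: fixed 00011

Derivation:
Step 0: 01111
Step 1: G0=G3&G0=1&0=0 G1=G2=1 G2=0(const) G3=(1+0>=1)=1 G4=G4|G3=1|1=1 -> 01011
Step 2: G0=G3&G0=1&0=0 G1=G2=0 G2=0(const) G3=(1+0>=1)=1 G4=G4|G3=1|1=1 -> 00011
Step 3: G0=G3&G0=1&0=0 G1=G2=0 G2=0(const) G3=(1+0>=1)=1 G4=G4|G3=1|1=1 -> 00011
Fixed point reached at step 2: 00011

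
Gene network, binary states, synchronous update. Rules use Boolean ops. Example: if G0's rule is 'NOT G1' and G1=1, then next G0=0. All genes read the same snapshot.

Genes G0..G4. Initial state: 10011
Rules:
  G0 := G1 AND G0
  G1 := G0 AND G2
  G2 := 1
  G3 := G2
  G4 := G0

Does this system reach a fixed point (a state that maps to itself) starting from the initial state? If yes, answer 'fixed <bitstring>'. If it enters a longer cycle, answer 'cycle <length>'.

Step 0: 10011
Step 1: G0=G1&G0=0&1=0 G1=G0&G2=1&0=0 G2=1(const) G3=G2=0 G4=G0=1 -> 00101
Step 2: G0=G1&G0=0&0=0 G1=G0&G2=0&1=0 G2=1(const) G3=G2=1 G4=G0=0 -> 00110
Step 3: G0=G1&G0=0&0=0 G1=G0&G2=0&1=0 G2=1(const) G3=G2=1 G4=G0=0 -> 00110
Fixed point reached at step 2: 00110

Answer: fixed 00110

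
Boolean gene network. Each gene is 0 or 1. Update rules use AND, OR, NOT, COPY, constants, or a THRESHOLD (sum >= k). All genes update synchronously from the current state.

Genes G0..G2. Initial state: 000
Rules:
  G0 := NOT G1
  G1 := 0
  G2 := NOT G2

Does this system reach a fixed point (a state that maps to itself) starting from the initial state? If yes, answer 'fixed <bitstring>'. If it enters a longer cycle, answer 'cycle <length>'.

Step 0: 000
Step 1: G0=NOT G1=NOT 0=1 G1=0(const) G2=NOT G2=NOT 0=1 -> 101
Step 2: G0=NOT G1=NOT 0=1 G1=0(const) G2=NOT G2=NOT 1=0 -> 100
Step 3: G0=NOT G1=NOT 0=1 G1=0(const) G2=NOT G2=NOT 0=1 -> 101
Cycle of length 2 starting at step 1 -> no fixed point

Answer: cycle 2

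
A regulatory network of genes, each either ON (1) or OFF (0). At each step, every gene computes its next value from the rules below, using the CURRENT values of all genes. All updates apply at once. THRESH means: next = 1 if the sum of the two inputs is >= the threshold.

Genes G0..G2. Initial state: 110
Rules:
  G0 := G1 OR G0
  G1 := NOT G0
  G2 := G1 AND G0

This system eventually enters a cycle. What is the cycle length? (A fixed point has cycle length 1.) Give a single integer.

Step 0: 110
Step 1: G0=G1|G0=1|1=1 G1=NOT G0=NOT 1=0 G2=G1&G0=1&1=1 -> 101
Step 2: G0=G1|G0=0|1=1 G1=NOT G0=NOT 1=0 G2=G1&G0=0&1=0 -> 100
Step 3: G0=G1|G0=0|1=1 G1=NOT G0=NOT 1=0 G2=G1&G0=0&1=0 -> 100
State from step 3 equals state from step 2 -> cycle length 1

Answer: 1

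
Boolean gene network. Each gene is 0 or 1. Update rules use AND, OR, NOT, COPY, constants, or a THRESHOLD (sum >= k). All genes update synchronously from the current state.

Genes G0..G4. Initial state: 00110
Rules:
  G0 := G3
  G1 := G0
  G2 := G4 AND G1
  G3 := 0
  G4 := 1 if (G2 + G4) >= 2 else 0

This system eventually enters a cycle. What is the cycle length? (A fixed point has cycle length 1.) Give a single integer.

Answer: 1

Derivation:
Step 0: 00110
Step 1: G0=G3=1 G1=G0=0 G2=G4&G1=0&0=0 G3=0(const) G4=(1+0>=2)=0 -> 10000
Step 2: G0=G3=0 G1=G0=1 G2=G4&G1=0&0=0 G3=0(const) G4=(0+0>=2)=0 -> 01000
Step 3: G0=G3=0 G1=G0=0 G2=G4&G1=0&1=0 G3=0(const) G4=(0+0>=2)=0 -> 00000
Step 4: G0=G3=0 G1=G0=0 G2=G4&G1=0&0=0 G3=0(const) G4=(0+0>=2)=0 -> 00000
State from step 4 equals state from step 3 -> cycle length 1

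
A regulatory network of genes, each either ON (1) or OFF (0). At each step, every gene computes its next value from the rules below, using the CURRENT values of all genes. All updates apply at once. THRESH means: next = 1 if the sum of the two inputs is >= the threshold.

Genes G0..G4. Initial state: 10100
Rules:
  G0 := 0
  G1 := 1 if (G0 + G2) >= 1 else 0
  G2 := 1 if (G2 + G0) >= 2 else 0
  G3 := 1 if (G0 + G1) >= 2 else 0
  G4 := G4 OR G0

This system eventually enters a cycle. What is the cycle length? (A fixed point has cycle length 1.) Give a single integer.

Answer: 1

Derivation:
Step 0: 10100
Step 1: G0=0(const) G1=(1+1>=1)=1 G2=(1+1>=2)=1 G3=(1+0>=2)=0 G4=G4|G0=0|1=1 -> 01101
Step 2: G0=0(const) G1=(0+1>=1)=1 G2=(1+0>=2)=0 G3=(0+1>=2)=0 G4=G4|G0=1|0=1 -> 01001
Step 3: G0=0(const) G1=(0+0>=1)=0 G2=(0+0>=2)=0 G3=(0+1>=2)=0 G4=G4|G0=1|0=1 -> 00001
Step 4: G0=0(const) G1=(0+0>=1)=0 G2=(0+0>=2)=0 G3=(0+0>=2)=0 G4=G4|G0=1|0=1 -> 00001
State from step 4 equals state from step 3 -> cycle length 1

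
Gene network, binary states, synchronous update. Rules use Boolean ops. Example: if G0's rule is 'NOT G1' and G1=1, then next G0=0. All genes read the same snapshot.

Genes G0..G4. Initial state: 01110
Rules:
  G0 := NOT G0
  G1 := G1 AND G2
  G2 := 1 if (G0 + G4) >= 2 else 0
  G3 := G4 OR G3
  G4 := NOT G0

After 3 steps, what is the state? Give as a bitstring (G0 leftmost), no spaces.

Step 1: G0=NOT G0=NOT 0=1 G1=G1&G2=1&1=1 G2=(0+0>=2)=0 G3=G4|G3=0|1=1 G4=NOT G0=NOT 0=1 -> 11011
Step 2: G0=NOT G0=NOT 1=0 G1=G1&G2=1&0=0 G2=(1+1>=2)=1 G3=G4|G3=1|1=1 G4=NOT G0=NOT 1=0 -> 00110
Step 3: G0=NOT G0=NOT 0=1 G1=G1&G2=0&1=0 G2=(0+0>=2)=0 G3=G4|G3=0|1=1 G4=NOT G0=NOT 0=1 -> 10011

10011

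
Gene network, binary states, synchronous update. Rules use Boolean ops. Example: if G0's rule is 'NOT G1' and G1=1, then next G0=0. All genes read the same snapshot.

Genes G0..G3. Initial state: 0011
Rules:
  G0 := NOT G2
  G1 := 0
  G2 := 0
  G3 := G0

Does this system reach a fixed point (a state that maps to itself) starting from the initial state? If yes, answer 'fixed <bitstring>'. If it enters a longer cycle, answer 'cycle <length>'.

Step 0: 0011
Step 1: G0=NOT G2=NOT 1=0 G1=0(const) G2=0(const) G3=G0=0 -> 0000
Step 2: G0=NOT G2=NOT 0=1 G1=0(const) G2=0(const) G3=G0=0 -> 1000
Step 3: G0=NOT G2=NOT 0=1 G1=0(const) G2=0(const) G3=G0=1 -> 1001
Step 4: G0=NOT G2=NOT 0=1 G1=0(const) G2=0(const) G3=G0=1 -> 1001
Fixed point reached at step 3: 1001

Answer: fixed 1001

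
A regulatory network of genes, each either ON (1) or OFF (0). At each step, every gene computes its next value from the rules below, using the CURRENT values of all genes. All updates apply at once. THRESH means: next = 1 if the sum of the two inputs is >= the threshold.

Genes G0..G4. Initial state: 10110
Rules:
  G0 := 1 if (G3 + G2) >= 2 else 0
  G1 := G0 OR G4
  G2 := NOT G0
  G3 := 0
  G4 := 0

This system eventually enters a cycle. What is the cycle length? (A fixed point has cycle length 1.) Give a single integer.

Step 0: 10110
Step 1: G0=(1+1>=2)=1 G1=G0|G4=1|0=1 G2=NOT G0=NOT 1=0 G3=0(const) G4=0(const) -> 11000
Step 2: G0=(0+0>=2)=0 G1=G0|G4=1|0=1 G2=NOT G0=NOT 1=0 G3=0(const) G4=0(const) -> 01000
Step 3: G0=(0+0>=2)=0 G1=G0|G4=0|0=0 G2=NOT G0=NOT 0=1 G3=0(const) G4=0(const) -> 00100
Step 4: G0=(0+1>=2)=0 G1=G0|G4=0|0=0 G2=NOT G0=NOT 0=1 G3=0(const) G4=0(const) -> 00100
State from step 4 equals state from step 3 -> cycle length 1

Answer: 1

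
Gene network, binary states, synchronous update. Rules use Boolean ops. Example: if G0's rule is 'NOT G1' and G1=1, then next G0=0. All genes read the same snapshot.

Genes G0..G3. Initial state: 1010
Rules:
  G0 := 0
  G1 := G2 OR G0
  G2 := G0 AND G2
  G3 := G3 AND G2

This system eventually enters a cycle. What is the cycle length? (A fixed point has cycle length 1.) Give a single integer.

Answer: 1

Derivation:
Step 0: 1010
Step 1: G0=0(const) G1=G2|G0=1|1=1 G2=G0&G2=1&1=1 G3=G3&G2=0&1=0 -> 0110
Step 2: G0=0(const) G1=G2|G0=1|0=1 G2=G0&G2=0&1=0 G3=G3&G2=0&1=0 -> 0100
Step 3: G0=0(const) G1=G2|G0=0|0=0 G2=G0&G2=0&0=0 G3=G3&G2=0&0=0 -> 0000
Step 4: G0=0(const) G1=G2|G0=0|0=0 G2=G0&G2=0&0=0 G3=G3&G2=0&0=0 -> 0000
State from step 4 equals state from step 3 -> cycle length 1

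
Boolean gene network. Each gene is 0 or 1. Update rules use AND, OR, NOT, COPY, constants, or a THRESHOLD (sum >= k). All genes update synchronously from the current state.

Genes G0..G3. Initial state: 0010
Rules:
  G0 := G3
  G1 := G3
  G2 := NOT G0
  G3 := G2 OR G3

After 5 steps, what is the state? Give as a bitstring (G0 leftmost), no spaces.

Step 1: G0=G3=0 G1=G3=0 G2=NOT G0=NOT 0=1 G3=G2|G3=1|0=1 -> 0011
Step 2: G0=G3=1 G1=G3=1 G2=NOT G0=NOT 0=1 G3=G2|G3=1|1=1 -> 1111
Step 3: G0=G3=1 G1=G3=1 G2=NOT G0=NOT 1=0 G3=G2|G3=1|1=1 -> 1101
Step 4: G0=G3=1 G1=G3=1 G2=NOT G0=NOT 1=0 G3=G2|G3=0|1=1 -> 1101
Step 5: G0=G3=1 G1=G3=1 G2=NOT G0=NOT 1=0 G3=G2|G3=0|1=1 -> 1101

1101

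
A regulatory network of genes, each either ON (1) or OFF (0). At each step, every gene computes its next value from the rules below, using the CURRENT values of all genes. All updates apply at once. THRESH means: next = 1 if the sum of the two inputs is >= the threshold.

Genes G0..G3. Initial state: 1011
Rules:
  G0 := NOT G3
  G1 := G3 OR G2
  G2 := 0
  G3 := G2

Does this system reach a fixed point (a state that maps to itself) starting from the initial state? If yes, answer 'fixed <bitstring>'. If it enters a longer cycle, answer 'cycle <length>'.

Step 0: 1011
Step 1: G0=NOT G3=NOT 1=0 G1=G3|G2=1|1=1 G2=0(const) G3=G2=1 -> 0101
Step 2: G0=NOT G3=NOT 1=0 G1=G3|G2=1|0=1 G2=0(const) G3=G2=0 -> 0100
Step 3: G0=NOT G3=NOT 0=1 G1=G3|G2=0|0=0 G2=0(const) G3=G2=0 -> 1000
Step 4: G0=NOT G3=NOT 0=1 G1=G3|G2=0|0=0 G2=0(const) G3=G2=0 -> 1000
Fixed point reached at step 3: 1000

Answer: fixed 1000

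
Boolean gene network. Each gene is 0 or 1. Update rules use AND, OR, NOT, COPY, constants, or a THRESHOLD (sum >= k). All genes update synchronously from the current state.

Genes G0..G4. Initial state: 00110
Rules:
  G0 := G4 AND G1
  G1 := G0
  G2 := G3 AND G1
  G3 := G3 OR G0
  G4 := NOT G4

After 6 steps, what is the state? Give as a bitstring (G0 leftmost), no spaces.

Step 1: G0=G4&G1=0&0=0 G1=G0=0 G2=G3&G1=1&0=0 G3=G3|G0=1|0=1 G4=NOT G4=NOT 0=1 -> 00011
Step 2: G0=G4&G1=1&0=0 G1=G0=0 G2=G3&G1=1&0=0 G3=G3|G0=1|0=1 G4=NOT G4=NOT 1=0 -> 00010
Step 3: G0=G4&G1=0&0=0 G1=G0=0 G2=G3&G1=1&0=0 G3=G3|G0=1|0=1 G4=NOT G4=NOT 0=1 -> 00011
Step 4: G0=G4&G1=1&0=0 G1=G0=0 G2=G3&G1=1&0=0 G3=G3|G0=1|0=1 G4=NOT G4=NOT 1=0 -> 00010
Step 5: G0=G4&G1=0&0=0 G1=G0=0 G2=G3&G1=1&0=0 G3=G3|G0=1|0=1 G4=NOT G4=NOT 0=1 -> 00011
Step 6: G0=G4&G1=1&0=0 G1=G0=0 G2=G3&G1=1&0=0 G3=G3|G0=1|0=1 G4=NOT G4=NOT 1=0 -> 00010

00010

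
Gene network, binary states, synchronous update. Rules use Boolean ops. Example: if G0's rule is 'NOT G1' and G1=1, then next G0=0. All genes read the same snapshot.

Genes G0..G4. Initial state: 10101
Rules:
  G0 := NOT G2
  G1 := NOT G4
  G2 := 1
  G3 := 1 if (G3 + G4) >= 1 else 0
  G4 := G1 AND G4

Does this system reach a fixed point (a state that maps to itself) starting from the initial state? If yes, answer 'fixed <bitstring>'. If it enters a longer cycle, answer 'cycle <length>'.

Answer: fixed 01110

Derivation:
Step 0: 10101
Step 1: G0=NOT G2=NOT 1=0 G1=NOT G4=NOT 1=0 G2=1(const) G3=(0+1>=1)=1 G4=G1&G4=0&1=0 -> 00110
Step 2: G0=NOT G2=NOT 1=0 G1=NOT G4=NOT 0=1 G2=1(const) G3=(1+0>=1)=1 G4=G1&G4=0&0=0 -> 01110
Step 3: G0=NOT G2=NOT 1=0 G1=NOT G4=NOT 0=1 G2=1(const) G3=(1+0>=1)=1 G4=G1&G4=1&0=0 -> 01110
Fixed point reached at step 2: 01110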